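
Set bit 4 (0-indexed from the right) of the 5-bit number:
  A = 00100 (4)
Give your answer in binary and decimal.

Mask = 1 << 4 = 10000
Bit 4 of A is 0, so OR-ing with the mask flips it to 1.
  00100
| 10000
-------
  10100

Answer: 10100 (20)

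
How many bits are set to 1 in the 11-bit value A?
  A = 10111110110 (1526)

10111110110
1-bits at positions (from bit 0 = LSB): 1, 2, 4, 5, 6, 7, 8, 10
Count = 8

Answer: 8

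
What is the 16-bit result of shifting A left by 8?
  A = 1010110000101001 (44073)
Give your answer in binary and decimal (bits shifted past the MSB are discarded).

Shift left by 8: drop the top 8 bit(s), append 8 zero(s) on the right.
  1010110000101001  ->  discard [10101100], keep [00101001], append 00000000
= 0010100100000000

Answer: 0010100100000000 (10496)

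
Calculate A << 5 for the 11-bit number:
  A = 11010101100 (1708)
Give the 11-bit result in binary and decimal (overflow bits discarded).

Shift left by 5: drop the top 5 bit(s), append 5 zero(s) on the right.
  11010101100  ->  discard [11010], keep [101100], append 00000
= 10110000000

Answer: 10110000000 (1408)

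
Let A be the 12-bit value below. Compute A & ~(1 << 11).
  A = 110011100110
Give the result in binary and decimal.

Mask = ~(1 << 11) = 011111111111
Bit 11 of A is 1, so AND-ing with the mask clears it to 0.
  110011100110
& 011111111111
--------------
  010011100110

Answer: 010011100110 (1254)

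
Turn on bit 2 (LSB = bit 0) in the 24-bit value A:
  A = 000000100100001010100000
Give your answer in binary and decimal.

Mask = 1 << 2 = 000000000000000000000100
Bit 2 of A is 0, so OR-ing with the mask flips it to 1.
  000000100100001010100000
| 000000000000000000000100
--------------------------
  000000100100001010100100

Answer: 000000100100001010100100 (148132)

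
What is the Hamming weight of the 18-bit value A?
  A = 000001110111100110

000001110111100110
1-bits at positions (from bit 0 = LSB): 1, 2, 5, 6, 7, 8, 10, 11, 12
Count = 9

Answer: 9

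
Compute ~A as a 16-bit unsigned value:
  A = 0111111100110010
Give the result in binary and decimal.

Flip each bit (0->1, 1->0):
  0111111100110010
  1000000011001101

Answer: 1000000011001101 (32973)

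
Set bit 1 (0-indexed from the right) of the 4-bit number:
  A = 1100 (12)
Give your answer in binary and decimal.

Mask = 1 << 1 = 0010
Bit 1 of A is 0, so OR-ing with the mask flips it to 1.
  1100
| 0010
------
  1110

Answer: 1110 (14)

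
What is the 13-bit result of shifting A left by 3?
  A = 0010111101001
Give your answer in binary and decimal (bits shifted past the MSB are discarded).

Shift left by 3: drop the top 3 bit(s), append 3 zero(s) on the right.
  0010111101001  ->  discard [001], keep [0111101001], append 000
= 0111101001000

Answer: 0111101001000 (3912)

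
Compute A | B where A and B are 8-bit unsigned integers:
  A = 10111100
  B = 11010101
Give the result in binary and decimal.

Apply | to each column (1 where either bit is 1):
  10111100
| 11010101
----------
  11111101

Answer: 11111101 (253)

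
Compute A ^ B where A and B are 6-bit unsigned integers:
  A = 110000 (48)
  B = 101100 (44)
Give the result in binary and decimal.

Apply ^ to each column (1 where bits differ):
  110000
^ 101100
--------
  011100

Answer: 011100 (28)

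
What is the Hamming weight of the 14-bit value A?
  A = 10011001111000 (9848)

10011001111000
1-bits at positions (from bit 0 = LSB): 3, 4, 5, 6, 9, 10, 13
Count = 7

Answer: 7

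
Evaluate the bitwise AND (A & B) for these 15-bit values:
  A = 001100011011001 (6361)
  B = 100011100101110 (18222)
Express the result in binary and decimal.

Apply & to each column (1 only where both bits are 1):
  001100011011001
& 100011100101110
-----------------
  000000000001000

Answer: 000000000001000 (8)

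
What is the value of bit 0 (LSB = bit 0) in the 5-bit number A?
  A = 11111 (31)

Bit 0 is the 1st from the right.
  11111
      ^
That bit is 1.

Answer: 1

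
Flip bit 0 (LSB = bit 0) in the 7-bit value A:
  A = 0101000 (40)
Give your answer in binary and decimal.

Mask = 1 << 0 = 0000001
Bit 0 of A is 0; XOR with the mask flips it to 1.
  0101000
^ 0000001
---------
  0101001

Answer: 0101001 (41)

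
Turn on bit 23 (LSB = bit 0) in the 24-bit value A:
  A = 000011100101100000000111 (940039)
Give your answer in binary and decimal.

Mask = 1 << 23 = 100000000000000000000000
Bit 23 of A is 0, so OR-ing with the mask flips it to 1.
  000011100101100000000111
| 100000000000000000000000
--------------------------
  100011100101100000000111

Answer: 100011100101100000000111 (9328647)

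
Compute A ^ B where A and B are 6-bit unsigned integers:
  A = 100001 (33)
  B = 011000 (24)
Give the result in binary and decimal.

Apply ^ to each column (1 where bits differ):
  100001
^ 011000
--------
  111001

Answer: 111001 (57)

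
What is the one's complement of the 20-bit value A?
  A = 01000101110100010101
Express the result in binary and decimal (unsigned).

Flip each bit (0->1, 1->0):
  01000101110100010101
  10111010001011101010

Answer: 10111010001011101010 (762602)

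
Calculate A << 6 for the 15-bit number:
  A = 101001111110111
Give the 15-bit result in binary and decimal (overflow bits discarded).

Shift left by 6: drop the top 6 bit(s), append 6 zero(s) on the right.
  101001111110111  ->  discard [101001], keep [111110111], append 000000
= 111110111000000

Answer: 111110111000000 (32192)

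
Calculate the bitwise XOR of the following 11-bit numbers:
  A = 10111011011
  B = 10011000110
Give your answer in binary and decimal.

Apply ^ to each column (1 where bits differ):
  10111011011
^ 10011000110
-------------
  00100011101

Answer: 00100011101 (285)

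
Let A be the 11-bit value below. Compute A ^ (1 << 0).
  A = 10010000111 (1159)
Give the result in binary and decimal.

Mask = 1 << 0 = 00000000001
Bit 0 of A is 1; XOR with the mask flips it to 0.
  10010000111
^ 00000000001
-------------
  10010000110

Answer: 10010000110 (1158)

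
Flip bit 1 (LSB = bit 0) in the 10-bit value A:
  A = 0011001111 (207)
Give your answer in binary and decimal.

Mask = 1 << 1 = 0000000010
Bit 1 of A is 1; XOR with the mask flips it to 0.
  0011001111
^ 0000000010
------------
  0011001101

Answer: 0011001101 (205)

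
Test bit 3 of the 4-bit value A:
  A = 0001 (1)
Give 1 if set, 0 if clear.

Bit 3 is the 4th from the right.
  0001
  ^
That bit is 0.

Answer: 0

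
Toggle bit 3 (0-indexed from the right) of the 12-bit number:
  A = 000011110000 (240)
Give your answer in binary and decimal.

Mask = 1 << 3 = 000000001000
Bit 3 of A is 0; XOR with the mask flips it to 1.
  000011110000
^ 000000001000
--------------
  000011111000

Answer: 000011111000 (248)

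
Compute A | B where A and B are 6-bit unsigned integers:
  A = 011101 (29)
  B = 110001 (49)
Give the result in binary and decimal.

Apply | to each column (1 where either bit is 1):
  011101
| 110001
--------
  111101

Answer: 111101 (61)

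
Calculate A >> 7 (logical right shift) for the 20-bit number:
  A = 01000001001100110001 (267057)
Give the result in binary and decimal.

Logical shift right by 7: drop the bottom 7 bit(s), prepend 7 zero(s) on the left.
  01000001001100110001  ->  keep [0100000100110], discard [0110001], prepend 0000000
= 00000000100000100110

Answer: 00000000100000100110 (2086)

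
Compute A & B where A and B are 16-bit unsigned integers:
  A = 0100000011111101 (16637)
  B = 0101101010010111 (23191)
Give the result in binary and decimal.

Apply & to each column (1 only where both bits are 1):
  0100000011111101
& 0101101010010111
------------------
  0100000010010101

Answer: 0100000010010101 (16533)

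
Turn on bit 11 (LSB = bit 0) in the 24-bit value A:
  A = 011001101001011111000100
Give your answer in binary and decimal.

Mask = 1 << 11 = 000000000000100000000000
Bit 11 of A is 0, so OR-ing with the mask flips it to 1.
  011001101001011111000100
| 000000000000100000000000
--------------------------
  011001101001111111000100

Answer: 011001101001111111000100 (6725572)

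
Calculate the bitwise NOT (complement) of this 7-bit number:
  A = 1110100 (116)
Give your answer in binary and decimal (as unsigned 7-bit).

Flip each bit (0->1, 1->0):
  1110100
  0001011

Answer: 0001011 (11)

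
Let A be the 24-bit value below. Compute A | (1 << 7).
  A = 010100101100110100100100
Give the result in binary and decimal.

Mask = 1 << 7 = 000000000000000010000000
Bit 7 of A is 0, so OR-ing with the mask flips it to 1.
  010100101100110100100100
| 000000000000000010000000
--------------------------
  010100101100110110100100

Answer: 010100101100110110100100 (5426596)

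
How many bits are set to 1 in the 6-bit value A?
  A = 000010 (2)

000010
1-bits at positions (from bit 0 = LSB): 1
Count = 1

Answer: 1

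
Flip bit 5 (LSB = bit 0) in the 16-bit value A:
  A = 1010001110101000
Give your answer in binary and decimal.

Mask = 1 << 5 = 0000000000100000
Bit 5 of A is 1; XOR with the mask flips it to 0.
  1010001110101000
^ 0000000000100000
------------------
  1010001110001000

Answer: 1010001110001000 (41864)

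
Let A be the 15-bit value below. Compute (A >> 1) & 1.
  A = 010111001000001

Bit 1 is the 2nd from the right.
  010111001000001
               ^
That bit is 0.

Answer: 0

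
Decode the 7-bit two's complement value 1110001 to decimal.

MSB is 1, so the value is negative. Find the magnitude:
1. Invert bits:  0001110
2. Add 1:        0001111  = 15
3. Apply sign:   -15

Answer: -15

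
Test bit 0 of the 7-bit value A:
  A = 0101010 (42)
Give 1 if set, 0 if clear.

Bit 0 is the 1st from the right.
  0101010
        ^
That bit is 0.

Answer: 0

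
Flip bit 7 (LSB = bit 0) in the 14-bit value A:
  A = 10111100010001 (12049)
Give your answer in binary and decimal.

Mask = 1 << 7 = 00000010000000
Bit 7 of A is 0; XOR with the mask flips it to 1.
  10111100010001
^ 00000010000000
----------------
  10111110010001

Answer: 10111110010001 (12177)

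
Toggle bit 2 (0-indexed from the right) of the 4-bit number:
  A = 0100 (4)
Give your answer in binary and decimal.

Mask = 1 << 2 = 0100
Bit 2 of A is 1; XOR with the mask flips it to 0.
  0100
^ 0100
------
  0000

Answer: 0000 (0)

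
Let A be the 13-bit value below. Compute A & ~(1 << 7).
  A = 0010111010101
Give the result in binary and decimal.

Mask = ~(1 << 7) = 1111101111111
Bit 7 of A is 1, so AND-ing with the mask clears it to 0.
  0010111010101
& 1111101111111
---------------
  0010101010101

Answer: 0010101010101 (1365)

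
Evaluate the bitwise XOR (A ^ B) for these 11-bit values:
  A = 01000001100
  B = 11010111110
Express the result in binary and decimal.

Apply ^ to each column (1 where bits differ):
  01000001100
^ 11010111110
-------------
  10010110010

Answer: 10010110010 (1202)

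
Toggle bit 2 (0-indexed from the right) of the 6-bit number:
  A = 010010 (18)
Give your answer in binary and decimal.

Mask = 1 << 2 = 000100
Bit 2 of A is 0; XOR with the mask flips it to 1.
  010010
^ 000100
--------
  010110

Answer: 010110 (22)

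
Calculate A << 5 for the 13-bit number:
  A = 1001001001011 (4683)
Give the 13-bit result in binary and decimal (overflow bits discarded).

Shift left by 5: drop the top 5 bit(s), append 5 zero(s) on the right.
  1001001001011  ->  discard [10010], keep [01001011], append 00000
= 0100101100000

Answer: 0100101100000 (2400)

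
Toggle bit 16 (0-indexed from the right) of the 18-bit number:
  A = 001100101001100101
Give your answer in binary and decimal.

Mask = 1 << 16 = 010000000000000000
Bit 16 of A is 0; XOR with the mask flips it to 1.
  001100101001100101
^ 010000000000000000
--------------------
  011100101001100101

Answer: 011100101001100101 (117349)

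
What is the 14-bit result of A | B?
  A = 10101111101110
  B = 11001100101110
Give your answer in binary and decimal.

Apply | to each column (1 where either bit is 1):
  10101111101110
| 11001100101110
----------------
  11101111101110

Answer: 11101111101110 (15342)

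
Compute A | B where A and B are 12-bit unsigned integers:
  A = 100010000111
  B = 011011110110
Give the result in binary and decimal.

Apply | to each column (1 where either bit is 1):
  100010000111
| 011011110110
--------------
  111011110111

Answer: 111011110111 (3831)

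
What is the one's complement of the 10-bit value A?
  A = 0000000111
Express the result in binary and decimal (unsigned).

Flip each bit (0->1, 1->0):
  0000000111
  1111111000

Answer: 1111111000 (1016)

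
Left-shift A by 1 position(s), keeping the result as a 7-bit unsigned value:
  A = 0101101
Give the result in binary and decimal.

Shift left by 1: drop the top 1 bit(s), append 1 zero(s) on the right.
  0101101  ->  discard [0], keep [101101], append 0
= 1011010

Answer: 1011010 (90)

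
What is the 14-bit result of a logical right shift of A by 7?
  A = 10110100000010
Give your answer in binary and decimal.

Logical shift right by 7: drop the bottom 7 bit(s), prepend 7 zero(s) on the left.
  10110100000010  ->  keep [1011010], discard [0000010], prepend 0000000
= 00000001011010

Answer: 00000001011010 (90)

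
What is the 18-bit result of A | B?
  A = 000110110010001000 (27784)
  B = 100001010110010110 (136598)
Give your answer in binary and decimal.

Apply | to each column (1 where either bit is 1):
  000110110010001000
| 100001010110010110
--------------------
  100111110110011110

Answer: 100111110110011110 (163230)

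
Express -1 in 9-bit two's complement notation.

1. Binary of +1:  000000001
2. Invert bits:     111111110
3. Add 1:           111111111

Answer: 111111111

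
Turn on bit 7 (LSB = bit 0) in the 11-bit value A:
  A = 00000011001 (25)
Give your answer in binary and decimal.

Mask = 1 << 7 = 00010000000
Bit 7 of A is 0, so OR-ing with the mask flips it to 1.
  00000011001
| 00010000000
-------------
  00010011001

Answer: 00010011001 (153)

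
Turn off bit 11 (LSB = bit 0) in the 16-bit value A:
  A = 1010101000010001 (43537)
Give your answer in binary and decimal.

Mask = ~(1 << 11) = 1111011111111111
Bit 11 of A is 1, so AND-ing with the mask clears it to 0.
  1010101000010001
& 1111011111111111
------------------
  1010001000010001

Answer: 1010001000010001 (41489)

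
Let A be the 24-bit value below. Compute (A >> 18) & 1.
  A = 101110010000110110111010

Bit 18 is the 19th from the right.
  101110010000110110111010
       ^
That bit is 0.

Answer: 0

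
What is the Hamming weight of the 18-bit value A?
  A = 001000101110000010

001000101110000010
1-bits at positions (from bit 0 = LSB): 1, 7, 8, 9, 11, 15
Count = 6

Answer: 6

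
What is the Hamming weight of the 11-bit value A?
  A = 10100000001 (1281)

10100000001
1-bits at positions (from bit 0 = LSB): 0, 8, 10
Count = 3

Answer: 3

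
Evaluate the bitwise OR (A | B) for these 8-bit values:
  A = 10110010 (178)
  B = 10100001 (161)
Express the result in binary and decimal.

Apply | to each column (1 where either bit is 1):
  10110010
| 10100001
----------
  10110011

Answer: 10110011 (179)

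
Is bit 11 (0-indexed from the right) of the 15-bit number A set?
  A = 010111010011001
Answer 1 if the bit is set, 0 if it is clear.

Bit 11 is the 12th from the right.
  010111010011001
     ^
That bit is 1.

Answer: 1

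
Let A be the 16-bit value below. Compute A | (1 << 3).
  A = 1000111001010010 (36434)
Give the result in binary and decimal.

Mask = 1 << 3 = 0000000000001000
Bit 3 of A is 0, so OR-ing with the mask flips it to 1.
  1000111001010010
| 0000000000001000
------------------
  1000111001011010

Answer: 1000111001011010 (36442)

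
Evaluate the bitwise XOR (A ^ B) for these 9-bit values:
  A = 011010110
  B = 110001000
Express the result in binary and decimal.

Apply ^ to each column (1 where bits differ):
  011010110
^ 110001000
-----------
  101011110

Answer: 101011110 (350)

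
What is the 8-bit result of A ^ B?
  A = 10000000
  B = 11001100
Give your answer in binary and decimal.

Apply ^ to each column (1 where bits differ):
  10000000
^ 11001100
----------
  01001100

Answer: 01001100 (76)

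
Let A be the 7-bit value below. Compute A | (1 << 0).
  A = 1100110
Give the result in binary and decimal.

Mask = 1 << 0 = 0000001
Bit 0 of A is 0, so OR-ing with the mask flips it to 1.
  1100110
| 0000001
---------
  1100111

Answer: 1100111 (103)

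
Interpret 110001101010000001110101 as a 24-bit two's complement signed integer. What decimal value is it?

MSB is 1, so the value is negative. Find the magnitude:
1. Invert bits:  001110010101111110001010
2. Add 1:        001110010101111110001011  = 3760011
3. Apply sign:   -3760011

Answer: -3760011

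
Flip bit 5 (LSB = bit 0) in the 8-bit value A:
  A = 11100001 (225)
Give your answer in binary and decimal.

Mask = 1 << 5 = 00100000
Bit 5 of A is 1; XOR with the mask flips it to 0.
  11100001
^ 00100000
----------
  11000001

Answer: 11000001 (193)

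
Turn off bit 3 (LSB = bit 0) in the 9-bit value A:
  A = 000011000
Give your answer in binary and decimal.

Mask = ~(1 << 3) = 111110111
Bit 3 of A is 1, so AND-ing with the mask clears it to 0.
  000011000
& 111110111
-----------
  000010000

Answer: 000010000 (16)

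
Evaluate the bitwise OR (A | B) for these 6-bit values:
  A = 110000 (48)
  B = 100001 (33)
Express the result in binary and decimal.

Apply | to each column (1 where either bit is 1):
  110000
| 100001
--------
  110001

Answer: 110001 (49)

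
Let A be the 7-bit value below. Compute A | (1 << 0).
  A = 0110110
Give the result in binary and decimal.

Mask = 1 << 0 = 0000001
Bit 0 of A is 0, so OR-ing with the mask flips it to 1.
  0110110
| 0000001
---------
  0110111

Answer: 0110111 (55)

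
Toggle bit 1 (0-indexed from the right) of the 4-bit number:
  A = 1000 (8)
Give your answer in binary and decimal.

Mask = 1 << 1 = 0010
Bit 1 of A is 0; XOR with the mask flips it to 1.
  1000
^ 0010
------
  1010

Answer: 1010 (10)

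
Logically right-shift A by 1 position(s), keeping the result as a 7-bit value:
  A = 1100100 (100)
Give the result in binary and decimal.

Logical shift right by 1: drop the bottom 1 bit(s), prepend 1 zero(s) on the left.
  1100100  ->  keep [110010], discard [0], prepend 0
= 0110010

Answer: 0110010 (50)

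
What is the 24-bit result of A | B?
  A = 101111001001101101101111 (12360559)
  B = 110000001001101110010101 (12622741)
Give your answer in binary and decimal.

Apply | to each column (1 where either bit is 1):
  101111001001101101101111
| 110000001001101110010101
--------------------------
  111111001001101111111111

Answer: 111111001001101111111111 (16555007)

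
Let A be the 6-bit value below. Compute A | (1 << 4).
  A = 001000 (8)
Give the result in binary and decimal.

Mask = 1 << 4 = 010000
Bit 4 of A is 0, so OR-ing with the mask flips it to 1.
  001000
| 010000
--------
  011000

Answer: 011000 (24)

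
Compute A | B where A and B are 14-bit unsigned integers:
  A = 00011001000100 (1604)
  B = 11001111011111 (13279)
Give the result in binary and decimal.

Apply | to each column (1 where either bit is 1):
  00011001000100
| 11001111011111
----------------
  11011111011111

Answer: 11011111011111 (14303)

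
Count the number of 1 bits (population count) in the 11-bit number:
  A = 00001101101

00001101101
1-bits at positions (from bit 0 = LSB): 0, 2, 3, 5, 6
Count = 5

Answer: 5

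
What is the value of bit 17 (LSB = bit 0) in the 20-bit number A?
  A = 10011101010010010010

Bit 17 is the 18th from the right.
  10011101010010010010
    ^
That bit is 0.

Answer: 0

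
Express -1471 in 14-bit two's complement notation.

1. Binary of +1471:  00010110111111
2. Invert bits:     11101001000000
3. Add 1:           11101001000001

Answer: 11101001000001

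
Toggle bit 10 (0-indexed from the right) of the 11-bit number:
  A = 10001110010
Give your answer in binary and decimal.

Mask = 1 << 10 = 10000000000
Bit 10 of A is 1; XOR with the mask flips it to 0.
  10001110010
^ 10000000000
-------------
  00001110010

Answer: 00001110010 (114)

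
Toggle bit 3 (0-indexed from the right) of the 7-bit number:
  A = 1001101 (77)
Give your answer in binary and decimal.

Mask = 1 << 3 = 0001000
Bit 3 of A is 1; XOR with the mask flips it to 0.
  1001101
^ 0001000
---------
  1000101

Answer: 1000101 (69)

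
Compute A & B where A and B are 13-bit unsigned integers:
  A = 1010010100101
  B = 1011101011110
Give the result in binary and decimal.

Apply & to each column (1 only where both bits are 1):
  1010010100101
& 1011101011110
---------------
  1010000000100

Answer: 1010000000100 (5124)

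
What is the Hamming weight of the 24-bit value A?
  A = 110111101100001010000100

110111101100001010000100
1-bits at positions (from bit 0 = LSB): 2, 7, 9, 14, 15, 17, 18, 19, 20, 22, 23
Count = 11

Answer: 11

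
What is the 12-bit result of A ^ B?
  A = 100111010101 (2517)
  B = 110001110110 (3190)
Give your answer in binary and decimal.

Apply ^ to each column (1 where bits differ):
  100111010101
^ 110001110110
--------------
  010110100011

Answer: 010110100011 (1443)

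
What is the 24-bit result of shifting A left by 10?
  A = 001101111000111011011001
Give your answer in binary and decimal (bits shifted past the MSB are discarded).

Shift left by 10: drop the top 10 bit(s), append 10 zero(s) on the right.
  001101111000111011011001  ->  discard [0011011110], keep [00111011011001], append 0000000000
= 001110110110010000000000

Answer: 001110110110010000000000 (3892224)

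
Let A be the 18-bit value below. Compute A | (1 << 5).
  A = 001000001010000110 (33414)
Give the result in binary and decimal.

Mask = 1 << 5 = 000000000000100000
Bit 5 of A is 0, so OR-ing with the mask flips it to 1.
  001000001010000110
| 000000000000100000
--------------------
  001000001010100110

Answer: 001000001010100110 (33446)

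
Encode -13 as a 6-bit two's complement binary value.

1. Binary of +13:  001101
2. Invert bits:     110010
3. Add 1:           110011

Answer: 110011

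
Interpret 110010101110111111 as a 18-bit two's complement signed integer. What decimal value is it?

MSB is 1, so the value is negative. Find the magnitude:
1. Invert bits:  001101010001000000
2. Add 1:        001101010001000001  = 54337
3. Apply sign:   -54337

Answer: -54337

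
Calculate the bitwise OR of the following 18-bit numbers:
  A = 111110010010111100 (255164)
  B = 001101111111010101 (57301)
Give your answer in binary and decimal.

Apply | to each column (1 where either bit is 1):
  111110010010111100
| 001101111111010101
--------------------
  111111111111111101

Answer: 111111111111111101 (262141)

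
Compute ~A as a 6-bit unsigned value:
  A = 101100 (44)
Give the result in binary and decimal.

Flip each bit (0->1, 1->0):
  101100
  010011

Answer: 010011 (19)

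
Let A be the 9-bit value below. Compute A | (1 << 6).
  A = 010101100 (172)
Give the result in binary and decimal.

Mask = 1 << 6 = 001000000
Bit 6 of A is 0, so OR-ing with the mask flips it to 1.
  010101100
| 001000000
-----------
  011101100

Answer: 011101100 (236)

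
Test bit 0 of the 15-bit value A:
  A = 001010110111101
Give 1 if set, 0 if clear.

Bit 0 is the 1st from the right.
  001010110111101
                ^
That bit is 1.

Answer: 1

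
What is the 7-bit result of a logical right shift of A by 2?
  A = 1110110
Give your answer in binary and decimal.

Logical shift right by 2: drop the bottom 2 bit(s), prepend 2 zero(s) on the left.
  1110110  ->  keep [11101], discard [10], prepend 00
= 0011101

Answer: 0011101 (29)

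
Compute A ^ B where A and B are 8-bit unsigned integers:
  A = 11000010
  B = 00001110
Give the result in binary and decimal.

Apply ^ to each column (1 where bits differ):
  11000010
^ 00001110
----------
  11001100

Answer: 11001100 (204)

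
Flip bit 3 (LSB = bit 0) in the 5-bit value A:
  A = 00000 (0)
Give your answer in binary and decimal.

Mask = 1 << 3 = 01000
Bit 3 of A is 0; XOR with the mask flips it to 1.
  00000
^ 01000
-------
  01000

Answer: 01000 (8)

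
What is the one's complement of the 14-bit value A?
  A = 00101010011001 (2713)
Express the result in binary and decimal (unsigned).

Flip each bit (0->1, 1->0):
  00101010011001
  11010101100110

Answer: 11010101100110 (13670)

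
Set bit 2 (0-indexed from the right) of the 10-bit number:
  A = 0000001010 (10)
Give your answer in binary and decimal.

Mask = 1 << 2 = 0000000100
Bit 2 of A is 0, so OR-ing with the mask flips it to 1.
  0000001010
| 0000000100
------------
  0000001110

Answer: 0000001110 (14)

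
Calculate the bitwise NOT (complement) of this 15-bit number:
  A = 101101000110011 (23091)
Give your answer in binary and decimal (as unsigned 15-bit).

Flip each bit (0->1, 1->0):
  101101000110011
  010010111001100

Answer: 010010111001100 (9676)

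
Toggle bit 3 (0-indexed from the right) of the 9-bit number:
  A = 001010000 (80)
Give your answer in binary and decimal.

Mask = 1 << 3 = 000001000
Bit 3 of A is 0; XOR with the mask flips it to 1.
  001010000
^ 000001000
-----------
  001011000

Answer: 001011000 (88)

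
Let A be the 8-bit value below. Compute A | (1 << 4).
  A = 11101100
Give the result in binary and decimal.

Mask = 1 << 4 = 00010000
Bit 4 of A is 0, so OR-ing with the mask flips it to 1.
  11101100
| 00010000
----------
  11111100

Answer: 11111100 (252)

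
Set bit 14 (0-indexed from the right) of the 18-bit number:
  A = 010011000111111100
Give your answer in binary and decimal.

Mask = 1 << 14 = 000100000000000000
Bit 14 of A is 0, so OR-ing with the mask flips it to 1.
  010011000111111100
| 000100000000000000
--------------------
  010111000111111100

Answer: 010111000111111100 (94716)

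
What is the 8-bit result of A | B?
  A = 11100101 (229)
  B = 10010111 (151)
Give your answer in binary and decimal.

Apply | to each column (1 where either bit is 1):
  11100101
| 10010111
----------
  11110111

Answer: 11110111 (247)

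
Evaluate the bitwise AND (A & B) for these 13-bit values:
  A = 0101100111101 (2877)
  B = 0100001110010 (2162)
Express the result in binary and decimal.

Apply & to each column (1 only where both bits are 1):
  0101100111101
& 0100001110010
---------------
  0100000110000

Answer: 0100000110000 (2096)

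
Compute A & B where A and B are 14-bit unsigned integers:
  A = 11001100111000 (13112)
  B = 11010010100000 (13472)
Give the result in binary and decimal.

Apply & to each column (1 only where both bits are 1):
  11001100111000
& 11010010100000
----------------
  11000000100000

Answer: 11000000100000 (12320)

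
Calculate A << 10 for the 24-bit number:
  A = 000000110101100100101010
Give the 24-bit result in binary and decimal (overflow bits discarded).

Shift left by 10: drop the top 10 bit(s), append 10 zero(s) on the right.
  000000110101100100101010  ->  discard [0000001101], keep [01100100101010], append 0000000000
= 011001001010100000000000

Answer: 011001001010100000000000 (6596608)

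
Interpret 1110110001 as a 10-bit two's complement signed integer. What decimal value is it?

MSB is 1, so the value is negative. Find the magnitude:
1. Invert bits:  0001001110
2. Add 1:        0001001111  = 79
3. Apply sign:   -79

Answer: -79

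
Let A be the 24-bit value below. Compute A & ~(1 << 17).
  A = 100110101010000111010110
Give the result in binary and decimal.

Mask = ~(1 << 17) = 111111011111111111111111
Bit 17 of A is 1, so AND-ing with the mask clears it to 0.
  100110101010000111010110
& 111111011111111111111111
--------------------------
  100110001010000111010110

Answer: 100110001010000111010110 (10002902)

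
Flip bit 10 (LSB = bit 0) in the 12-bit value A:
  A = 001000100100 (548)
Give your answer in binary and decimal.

Mask = 1 << 10 = 010000000000
Bit 10 of A is 0; XOR with the mask flips it to 1.
  001000100100
^ 010000000000
--------------
  011000100100

Answer: 011000100100 (1572)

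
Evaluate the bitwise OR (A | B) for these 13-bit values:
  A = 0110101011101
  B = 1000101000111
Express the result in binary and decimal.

Apply | to each column (1 where either bit is 1):
  0110101011101
| 1000101000111
---------------
  1110101011111

Answer: 1110101011111 (7519)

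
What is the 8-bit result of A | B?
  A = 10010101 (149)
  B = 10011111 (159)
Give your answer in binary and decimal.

Apply | to each column (1 where either bit is 1):
  10010101
| 10011111
----------
  10011111

Answer: 10011111 (159)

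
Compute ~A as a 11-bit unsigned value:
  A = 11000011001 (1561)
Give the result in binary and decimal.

Flip each bit (0->1, 1->0):
  11000011001
  00111100110

Answer: 00111100110 (486)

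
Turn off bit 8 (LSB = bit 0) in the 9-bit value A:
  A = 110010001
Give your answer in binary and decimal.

Mask = ~(1 << 8) = 011111111
Bit 8 of A is 1, so AND-ing with the mask clears it to 0.
  110010001
& 011111111
-----------
  010010001

Answer: 010010001 (145)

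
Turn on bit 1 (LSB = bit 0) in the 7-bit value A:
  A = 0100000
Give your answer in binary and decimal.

Mask = 1 << 1 = 0000010
Bit 1 of A is 0, so OR-ing with the mask flips it to 1.
  0100000
| 0000010
---------
  0100010

Answer: 0100010 (34)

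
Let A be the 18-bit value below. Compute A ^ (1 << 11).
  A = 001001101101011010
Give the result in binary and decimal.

Mask = 1 << 11 = 000000100000000000
Bit 11 of A is 1; XOR with the mask flips it to 0.
  001001101101011010
^ 000000100000000000
--------------------
  001001001101011010

Answer: 001001001101011010 (37722)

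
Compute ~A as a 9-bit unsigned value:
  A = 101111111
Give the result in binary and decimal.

Flip each bit (0->1, 1->0):
  101111111
  010000000

Answer: 010000000 (128)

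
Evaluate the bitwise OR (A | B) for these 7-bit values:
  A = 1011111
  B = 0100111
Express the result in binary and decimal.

Apply | to each column (1 where either bit is 1):
  1011111
| 0100111
---------
  1111111

Answer: 1111111 (127)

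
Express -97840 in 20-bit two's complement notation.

1. Binary of +97840:  00010111111000110000
2. Invert bits:     11101000000111001111
3. Add 1:           11101000000111010000

Answer: 11101000000111010000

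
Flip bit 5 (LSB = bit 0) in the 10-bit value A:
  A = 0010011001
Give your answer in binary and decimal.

Mask = 1 << 5 = 0000100000
Bit 5 of A is 0; XOR with the mask flips it to 1.
  0010011001
^ 0000100000
------------
  0010111001

Answer: 0010111001 (185)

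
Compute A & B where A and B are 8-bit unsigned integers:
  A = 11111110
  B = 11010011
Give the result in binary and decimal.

Apply & to each column (1 only where both bits are 1):
  11111110
& 11010011
----------
  11010010

Answer: 11010010 (210)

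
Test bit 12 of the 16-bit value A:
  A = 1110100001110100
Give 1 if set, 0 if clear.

Bit 12 is the 13th from the right.
  1110100001110100
     ^
That bit is 0.

Answer: 0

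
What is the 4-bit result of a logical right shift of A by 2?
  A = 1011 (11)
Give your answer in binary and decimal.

Logical shift right by 2: drop the bottom 2 bit(s), prepend 2 zero(s) on the left.
  1011  ->  keep [10], discard [11], prepend 00
= 0010

Answer: 0010 (2)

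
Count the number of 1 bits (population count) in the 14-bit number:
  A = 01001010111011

01001010111011
1-bits at positions (from bit 0 = LSB): 0, 1, 3, 4, 5, 7, 9, 12
Count = 8

Answer: 8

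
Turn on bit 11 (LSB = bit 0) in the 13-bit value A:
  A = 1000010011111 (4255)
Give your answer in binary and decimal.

Mask = 1 << 11 = 0100000000000
Bit 11 of A is 0, so OR-ing with the mask flips it to 1.
  1000010011111
| 0100000000000
---------------
  1100010011111

Answer: 1100010011111 (6303)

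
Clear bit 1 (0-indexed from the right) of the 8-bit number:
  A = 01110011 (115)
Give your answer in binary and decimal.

Mask = ~(1 << 1) = 11111101
Bit 1 of A is 1, so AND-ing with the mask clears it to 0.
  01110011
& 11111101
----------
  01110001

Answer: 01110001 (113)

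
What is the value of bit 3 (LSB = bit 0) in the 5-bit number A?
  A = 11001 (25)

Bit 3 is the 4th from the right.
  11001
   ^
That bit is 1.

Answer: 1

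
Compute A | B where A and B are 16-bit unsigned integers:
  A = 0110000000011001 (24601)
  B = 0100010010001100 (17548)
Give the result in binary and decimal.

Apply | to each column (1 where either bit is 1):
  0110000000011001
| 0100010010001100
------------------
  0110010010011101

Answer: 0110010010011101 (25757)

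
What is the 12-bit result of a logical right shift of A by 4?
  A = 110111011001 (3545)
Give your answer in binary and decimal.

Logical shift right by 4: drop the bottom 4 bit(s), prepend 4 zero(s) on the left.
  110111011001  ->  keep [11011101], discard [1001], prepend 0000
= 000011011101

Answer: 000011011101 (221)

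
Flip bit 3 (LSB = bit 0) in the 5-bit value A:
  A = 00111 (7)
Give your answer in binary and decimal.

Mask = 1 << 3 = 01000
Bit 3 of A is 0; XOR with the mask flips it to 1.
  00111
^ 01000
-------
  01111

Answer: 01111 (15)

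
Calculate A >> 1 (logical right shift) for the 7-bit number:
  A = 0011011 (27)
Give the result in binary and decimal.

Logical shift right by 1: drop the bottom 1 bit(s), prepend 1 zero(s) on the left.
  0011011  ->  keep [001101], discard [1], prepend 0
= 0001101

Answer: 0001101 (13)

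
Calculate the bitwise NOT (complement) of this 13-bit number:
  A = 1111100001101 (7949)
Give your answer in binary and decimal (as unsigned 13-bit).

Flip each bit (0->1, 1->0):
  1111100001101
  0000011110010

Answer: 0000011110010 (242)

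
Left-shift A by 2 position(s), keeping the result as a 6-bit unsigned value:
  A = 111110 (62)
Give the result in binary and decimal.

Shift left by 2: drop the top 2 bit(s), append 2 zero(s) on the right.
  111110  ->  discard [11], keep [1110], append 00
= 111000

Answer: 111000 (56)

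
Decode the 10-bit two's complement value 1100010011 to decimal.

MSB is 1, so the value is negative. Find the magnitude:
1. Invert bits:  0011101100
2. Add 1:        0011101101  = 237
3. Apply sign:   -237

Answer: -237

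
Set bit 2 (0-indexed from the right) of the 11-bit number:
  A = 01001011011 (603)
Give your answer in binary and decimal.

Mask = 1 << 2 = 00000000100
Bit 2 of A is 0, so OR-ing with the mask flips it to 1.
  01001011011
| 00000000100
-------------
  01001011111

Answer: 01001011111 (607)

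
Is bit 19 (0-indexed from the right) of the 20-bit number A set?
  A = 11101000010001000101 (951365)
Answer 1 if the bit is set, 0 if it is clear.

Bit 19 is the 20th from the right.
  11101000010001000101
  ^
That bit is 1.

Answer: 1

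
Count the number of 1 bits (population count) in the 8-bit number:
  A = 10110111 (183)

10110111
1-bits at positions (from bit 0 = LSB): 0, 1, 2, 4, 5, 7
Count = 6

Answer: 6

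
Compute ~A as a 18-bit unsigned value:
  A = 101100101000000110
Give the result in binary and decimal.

Flip each bit (0->1, 1->0):
  101100101000000110
  010011010111111001

Answer: 010011010111111001 (79353)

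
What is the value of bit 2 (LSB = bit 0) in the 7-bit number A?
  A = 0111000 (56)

Bit 2 is the 3rd from the right.
  0111000
      ^
That bit is 0.

Answer: 0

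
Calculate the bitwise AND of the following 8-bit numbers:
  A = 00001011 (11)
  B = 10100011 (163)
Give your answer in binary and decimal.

Apply & to each column (1 only where both bits are 1):
  00001011
& 10100011
----------
  00000011

Answer: 00000011 (3)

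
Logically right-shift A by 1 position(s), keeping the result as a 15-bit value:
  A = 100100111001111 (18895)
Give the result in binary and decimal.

Logical shift right by 1: drop the bottom 1 bit(s), prepend 1 zero(s) on the left.
  100100111001111  ->  keep [10010011100111], discard [1], prepend 0
= 010010011100111

Answer: 010010011100111 (9447)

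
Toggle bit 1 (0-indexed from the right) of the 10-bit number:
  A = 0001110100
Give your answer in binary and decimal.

Mask = 1 << 1 = 0000000010
Bit 1 of A is 0; XOR with the mask flips it to 1.
  0001110100
^ 0000000010
------------
  0001110110

Answer: 0001110110 (118)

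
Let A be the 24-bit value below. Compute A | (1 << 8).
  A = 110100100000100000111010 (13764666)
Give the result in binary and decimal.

Mask = 1 << 8 = 000000000000000100000000
Bit 8 of A is 0, so OR-ing with the mask flips it to 1.
  110100100000100000111010
| 000000000000000100000000
--------------------------
  110100100000100100111010

Answer: 110100100000100100111010 (13764922)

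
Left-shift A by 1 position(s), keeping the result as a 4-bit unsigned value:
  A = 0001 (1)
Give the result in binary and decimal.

Shift left by 1: drop the top 1 bit(s), append 1 zero(s) on the right.
  0001  ->  discard [0], keep [001], append 0
= 0010

Answer: 0010 (2)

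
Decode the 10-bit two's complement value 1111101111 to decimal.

MSB is 1, so the value is negative. Find the magnitude:
1. Invert bits:  0000010000
2. Add 1:        0000010001  = 17
3. Apply sign:   -17

Answer: -17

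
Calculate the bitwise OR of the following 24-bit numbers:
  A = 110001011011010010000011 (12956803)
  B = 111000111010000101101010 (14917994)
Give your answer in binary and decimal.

Apply | to each column (1 where either bit is 1):
  110001011011010010000011
| 111000111010000101101010
--------------------------
  111001111011010111101011

Answer: 111001111011010111101011 (15185387)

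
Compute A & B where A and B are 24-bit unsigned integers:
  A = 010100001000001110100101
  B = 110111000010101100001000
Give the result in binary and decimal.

Apply & to each column (1 only where both bits are 1):
  010100001000001110100101
& 110111000010101100001000
--------------------------
  010100000000001100000000

Answer: 010100000000001100000000 (5243648)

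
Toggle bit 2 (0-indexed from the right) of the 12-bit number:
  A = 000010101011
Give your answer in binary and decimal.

Mask = 1 << 2 = 000000000100
Bit 2 of A is 0; XOR with the mask flips it to 1.
  000010101011
^ 000000000100
--------------
  000010101111

Answer: 000010101111 (175)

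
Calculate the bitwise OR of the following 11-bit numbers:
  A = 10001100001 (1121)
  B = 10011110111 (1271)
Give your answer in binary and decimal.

Apply | to each column (1 where either bit is 1):
  10001100001
| 10011110111
-------------
  10011110111

Answer: 10011110111 (1271)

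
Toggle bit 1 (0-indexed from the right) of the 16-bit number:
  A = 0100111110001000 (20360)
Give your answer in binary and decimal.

Mask = 1 << 1 = 0000000000000010
Bit 1 of A is 0; XOR with the mask flips it to 1.
  0100111110001000
^ 0000000000000010
------------------
  0100111110001010

Answer: 0100111110001010 (20362)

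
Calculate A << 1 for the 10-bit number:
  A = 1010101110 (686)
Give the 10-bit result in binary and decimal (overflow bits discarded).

Shift left by 1: drop the top 1 bit(s), append 1 zero(s) on the right.
  1010101110  ->  discard [1], keep [010101110], append 0
= 0101011100

Answer: 0101011100 (348)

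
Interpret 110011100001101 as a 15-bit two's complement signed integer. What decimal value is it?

MSB is 1, so the value is negative. Find the magnitude:
1. Invert bits:  001100011110010
2. Add 1:        001100011110011  = 6387
3. Apply sign:   -6387

Answer: -6387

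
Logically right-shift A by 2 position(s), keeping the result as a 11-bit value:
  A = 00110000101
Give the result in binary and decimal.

Logical shift right by 2: drop the bottom 2 bit(s), prepend 2 zero(s) on the left.
  00110000101  ->  keep [001100001], discard [01], prepend 00
= 00001100001

Answer: 00001100001 (97)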